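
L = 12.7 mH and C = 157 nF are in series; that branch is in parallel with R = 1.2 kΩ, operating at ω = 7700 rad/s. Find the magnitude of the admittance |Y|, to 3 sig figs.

1.60 mS

X_L = ωL = 97.8 Ω
X_C = 1/(ωC) = 827 Ω
Branch 1: Z₁ = R = 1200 Ω
Branch 2 (series LC): Z₂ = j(X_L − X_C) = −j729 Ω
Parallel: Z = Z₁Z₂/(Z₁+Z₂), |Z| = 623 Ω, ∠Z = -58.7°
|Y| = 1/|Z| = 1.60 mS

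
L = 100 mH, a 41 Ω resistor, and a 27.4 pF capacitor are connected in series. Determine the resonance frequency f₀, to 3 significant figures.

96.1 kHz

ω₀ = 1/√(LC) = 1/√(0.1 × 2.74e-11) = 604100 rad/s
f₀ = ω₀/(2π) = 96.1 kHz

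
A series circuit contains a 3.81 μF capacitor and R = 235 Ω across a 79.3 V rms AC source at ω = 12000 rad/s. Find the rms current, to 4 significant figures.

336.0 mA

X_C = 1/(ωC) = 21.87 Ω
Z = 235.0 − j21.87 Ω
|Z| = √(235.0² + 21.87²) = 236.0 Ω
I = V/|Z| = 79.3/236.0 = 336.0 mA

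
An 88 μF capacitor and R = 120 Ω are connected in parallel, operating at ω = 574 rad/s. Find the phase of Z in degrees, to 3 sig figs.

X_C = 1/(ωC) = 19.8 Ω
Parallel: admittances add. Y = 1/R + jωC
Y = (0.00833 + j0.0505) S
|Y| = 0.0512 S → |Z| = 1/|Y| = 19.5 Ω, ∠Z = −∠Y = -80.6°

-80.6°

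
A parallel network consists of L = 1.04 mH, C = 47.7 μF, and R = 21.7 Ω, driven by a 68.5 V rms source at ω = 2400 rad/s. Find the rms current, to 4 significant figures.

19.85 A

X_L = ωL = 2.496 Ω
X_C = 1/(ωC) = 8.735 Ω
Parallel: admittances add. Y = 1/R + 1/(jωL) + jωC
Y = (0.04608 − j0.2862) S
|Y| = 0.2898 S → |Z| = 1/|Y| = 3.450 Ω, ∠Z = −∠Y = 80.85°
I = V/|Z| = 68.5/3.450 = 19.85 A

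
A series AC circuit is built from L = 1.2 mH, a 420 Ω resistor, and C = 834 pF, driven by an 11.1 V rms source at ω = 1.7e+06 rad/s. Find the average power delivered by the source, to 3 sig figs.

X_L = ωL = 2040 Ω
X_C = 1/(ωC) = 705 Ω
Net reactance X = X_L − X_C = 1330 Ω
Z = 420 + j1330 Ω
|Z| = √(420² + 1330²) = 1400 Ω
∠Z = arctan(1330/420) = 72.5°
I = V/|Z| = 7.93 mA
P = VI cos φ = 11.1 × 0.00793 × cos(72.5°) = 26.4 mW

26.4 mW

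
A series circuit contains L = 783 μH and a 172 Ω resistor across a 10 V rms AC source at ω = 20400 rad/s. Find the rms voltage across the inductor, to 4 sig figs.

X_L = ωL = 15.97 Ω
Z = 172.0 + j15.97 Ω
|Z| = √(172.0² + 15.97²) = 172.7 Ω
I = V/|Z| = 57.89 mA
V_L = I·|Z_L| = 0.05789 × 15.97 = 0.9247 V

0.9247 V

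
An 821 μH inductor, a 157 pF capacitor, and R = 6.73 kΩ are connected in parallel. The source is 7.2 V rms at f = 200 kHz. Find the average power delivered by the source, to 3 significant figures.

ω = 2πf = 1.257e+06 rad/s
X_L = ωL = 1030 Ω
X_C = 1/(ωC) = 5070 Ω
Parallel: admittances add. Y = 1/R + 1/(jωL) + jωC
Y = (0.000149 − j0.000772) S
|Y| = 0.000786 S → |Z| = 1/|Y| = 1270 Ω, ∠Z = −∠Y = 79.1°
I = V/|Z| = 5.66 mA
P = VI cos φ = 7.2 × 0.00566 × cos(79.1°) = 7.70 mW

7.70 mW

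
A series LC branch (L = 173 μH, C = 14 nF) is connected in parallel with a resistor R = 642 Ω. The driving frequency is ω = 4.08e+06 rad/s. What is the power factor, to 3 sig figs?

X_L = ωL = 706 Ω
X_C = 1/(ωC) = 17.5 Ω
Branch 1: Z₁ = R = 642 Ω
Branch 2 (series LC): Z₂ = j(X_L − X_C) = j688 Ω
Parallel: Z = Z₁Z₂/(Z₁+Z₂), |Z| = 469 Ω, ∠Z = 43.0°
cos φ = cos(43.0°) = 0.731

0.731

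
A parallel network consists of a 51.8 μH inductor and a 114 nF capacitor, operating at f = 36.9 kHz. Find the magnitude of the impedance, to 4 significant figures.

ω = 2πf = 231800 rad/s
X_L = ωL = 12.01 Ω
X_C = 1/(ωC) = 37.83 Ω
Parallel: admittances add. Y = 1/(jωL) + jωC
Y = (0 − j0.05683) S
|Y| = 0.05683 S → |Z| = 1/|Y| = 17.59 Ω, ∠Z = −∠Y = 90.00°

17.59 Ω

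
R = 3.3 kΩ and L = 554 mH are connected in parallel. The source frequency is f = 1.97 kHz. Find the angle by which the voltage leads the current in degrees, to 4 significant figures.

ω = 2πf = 12380 rad/s
X_L = ωL = 6857 Ω
Parallel: admittances add. Y = 1/R + 1/(jωL)
Y = (0.0003030 − j0.0001458) S
|Y| = 0.0003363 S → |Z| = 1/|Y| = 2974 Ω, ∠Z = −∠Y = 25.70°

25.70°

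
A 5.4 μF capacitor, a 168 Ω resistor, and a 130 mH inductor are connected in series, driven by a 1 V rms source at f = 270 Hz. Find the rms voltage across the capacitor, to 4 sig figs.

0.5416 V

ω = 2πf = 1696 rad/s
X_L = ωL = 220.5 Ω
X_C = 1/(ωC) = 109.2 Ω
Net reactance X = X_L − X_C = 111.4 Ω
Z = 168.0 + j111.4 Ω
|Z| = √(168.0² + 111.4²) = 201.6 Ω
I = V/|Z| = 4.961 mA
V_C = I·|Z_C| = 0.004961 × 109.2 = 0.5416 V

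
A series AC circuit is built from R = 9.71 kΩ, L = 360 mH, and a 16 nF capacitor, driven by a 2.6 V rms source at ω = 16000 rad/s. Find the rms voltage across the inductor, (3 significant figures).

1.51 V

X_L = ωL = 5760 Ω
X_C = 1/(ωC) = 3910 Ω
Net reactance X = X_L − X_C = 1850 Ω
Z = 9710 + j1850 Ω
|Z| = √(9710² + 1850²) = 9890 Ω
I = V/|Z| = 263 μA
V_L = I·|Z_L| = 0.000263 × 5760 = 1.51 V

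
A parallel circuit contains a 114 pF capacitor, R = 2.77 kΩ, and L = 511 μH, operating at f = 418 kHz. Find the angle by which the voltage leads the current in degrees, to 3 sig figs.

51.0°

ω = 2πf = 2.626e+06 rad/s
X_L = ωL = 1340 Ω
X_C = 1/(ωC) = 3340 Ω
Parallel: admittances add. Y = 1/R + 1/(jωL) + jωC
Y = (0.000361 − j0.000446) S
|Y| = 0.000574 S → |Z| = 1/|Y| = 1740 Ω, ∠Z = −∠Y = 51.0°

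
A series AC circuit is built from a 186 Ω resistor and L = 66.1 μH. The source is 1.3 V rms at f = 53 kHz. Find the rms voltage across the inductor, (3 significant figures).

ω = 2πf = 333000 rad/s
X_L = ωL = 22.0 Ω
Z = 186 + j22.0 Ω
|Z| = √(186² + 22.0²) = 187 Ω
I = V/|Z| = 6.94 mA
V_L = I·|Z_L| = 0.00694 × 22.0 = 0.153 V

0.153 V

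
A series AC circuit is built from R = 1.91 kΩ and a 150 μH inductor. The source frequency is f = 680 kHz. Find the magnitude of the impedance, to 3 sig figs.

2010 Ω

ω = 2πf = 4.273e+06 rad/s
X_L = ωL = 641 Ω
Z = 1910 + j641 Ω
|Z| = √(1910² + 641²) = 2010 Ω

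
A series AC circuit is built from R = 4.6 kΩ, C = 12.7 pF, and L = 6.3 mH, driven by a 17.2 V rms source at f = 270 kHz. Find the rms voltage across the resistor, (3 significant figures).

2.20 V

ω = 2πf = 1.696e+06 rad/s
X_L = ωL = 10700 Ω
X_C = 1/(ωC) = 46400 Ω
Net reactance X = X_L − X_C = -35700 Ω
Z = 4600 − j35700 Ω
|Z| = √(4600² + 35700²) = 36000 Ω
I = V/|Z| = 477 μA
V_R = I·|Z_R| = 0.000477 × 4600 = 2.20 V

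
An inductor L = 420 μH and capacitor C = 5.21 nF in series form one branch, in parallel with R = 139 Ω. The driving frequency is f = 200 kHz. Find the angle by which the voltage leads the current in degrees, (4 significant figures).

20.34°

ω = 2πf = 1.257e+06 rad/s
X_L = ωL = 527.8 Ω
X_C = 1/(ωC) = 152.7 Ω
Branch 1: Z₁ = R = 139.0 Ω
Branch 2 (series LC): Z₂ = j(X_L − X_C) = j375.0 Ω
Parallel: Z = Z₁Z₂/(Z₁+Z₂), |Z| = 130.3 Ω, ∠Z = 20.34°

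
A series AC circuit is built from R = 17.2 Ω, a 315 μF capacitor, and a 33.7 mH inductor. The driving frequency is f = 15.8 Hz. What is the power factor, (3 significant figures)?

0.515

ω = 2πf = 99.27 rad/s
X_L = ωL = 3.35 Ω
X_C = 1/(ωC) = 32.0 Ω
Net reactance X = X_L − X_C = -28.6 Ω
Z = 17.2 − j28.6 Ω
|Z| = √(17.2² + 28.6²) = 33.4 Ω
∠Z = arctan(-28.6/17.2) = -59.0°
cos φ = cos(-59.0°) = 0.515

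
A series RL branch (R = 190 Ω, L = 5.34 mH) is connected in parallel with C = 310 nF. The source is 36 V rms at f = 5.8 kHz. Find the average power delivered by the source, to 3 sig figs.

ω = 2πf = 36440 rad/s
X_L = ωL = 195 Ω
X_C = 1/(ωC) = 88.5 Ω
Branch 1 (R+jX_L): Z₁ = 190 + j195 Ω, |Z₁| = 272 Ω
Branch 2 (−jX_C): Z₂ = −j88.5 Ω
Parallel: Z = Z₁Z₂/(Z₁+Z₂), |Z| = 111 Ω, ∠Z = -73.5°
I = V/|Z| = 325 mA
P = VI cos φ = 36 × 0.325 × cos(-73.5°) = 3.33 W

3.33 W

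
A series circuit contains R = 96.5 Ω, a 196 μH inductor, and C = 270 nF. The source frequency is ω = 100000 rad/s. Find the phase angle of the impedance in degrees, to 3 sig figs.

X_L = ωL = 19.6 Ω
X_C = 1/(ωC) = 37.0 Ω
Net reactance X = X_L − X_C = -17.4 Ω
Z = 96.5 − j17.4 Ω
|Z| = √(96.5² + 17.4²) = 98.1 Ω
∠Z = arctan(-17.4/96.5) = -10.2°

-10.2°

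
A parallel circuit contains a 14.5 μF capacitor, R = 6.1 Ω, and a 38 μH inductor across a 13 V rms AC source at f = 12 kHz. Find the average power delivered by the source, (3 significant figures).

27.7 W

ω = 2πf = 75400 rad/s
X_L = ωL = 2.87 Ω
X_C = 1/(ωC) = 0.915 Ω
Parallel: admittances add. Y = 1/R + 1/(jωL) + jωC
Y = (0.164 + j0.744) S
|Y| = 0.762 S → |Z| = 1/|Y| = 1.31 Ω, ∠Z = −∠Y = -77.6°
I = V/|Z| = 9.91 A
P = VI cos φ = 13 × 9.91 × cos(-77.6°) = 27.7 W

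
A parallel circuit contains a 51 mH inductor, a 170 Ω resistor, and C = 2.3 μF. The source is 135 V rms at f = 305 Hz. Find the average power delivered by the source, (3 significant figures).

ω = 2πf = 1916 rad/s
X_L = ωL = 97.7 Ω
X_C = 1/(ωC) = 227 Ω
Parallel: admittances add. Y = 1/R + 1/(jωL) + jωC
Y = (0.00588 − j0.00582) S
|Y| = 0.00828 S → |Z| = 1/|Y| = 121 Ω, ∠Z = −∠Y = 44.7°
I = V/|Z| = 1.12 A
P = VI cos φ = 135 × 1.12 × cos(44.7°) = 107 W

107 W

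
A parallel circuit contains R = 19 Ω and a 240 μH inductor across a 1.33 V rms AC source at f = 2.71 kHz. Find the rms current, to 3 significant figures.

333 mA

ω = 2πf = 17030 rad/s
X_L = ωL = 4.09 Ω
Parallel: admittances add. Y = 1/R + 1/(jωL)
Y = (0.0526 − j0.245) S
|Y| = 0.250 S → |Z| = 1/|Y| = 4.00 Ω, ∠Z = −∠Y = 77.9°
I = V/|Z| = 1.33/4.00 = 333 mA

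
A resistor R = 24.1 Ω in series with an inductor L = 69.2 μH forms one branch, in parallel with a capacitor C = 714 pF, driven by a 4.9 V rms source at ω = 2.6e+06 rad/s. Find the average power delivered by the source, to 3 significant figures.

17.6 mW

X_L = ωL = 180 Ω
X_C = 1/(ωC) = 539 Ω
Branch 1 (R+jX_L): Z₁ = 24.1 + j180 Ω, |Z₁| = 182 Ω
Branch 2 (−jX_C): Z₂ = −j539 Ω
Parallel: Z = Z₁Z₂/(Z₁+Z₂), |Z| = 272 Ω, ∠Z = 78.5°
I = V/|Z| = 18.0 mA
P = VI cos φ = 4.9 × 0.0180 × cos(78.5°) = 17.6 mW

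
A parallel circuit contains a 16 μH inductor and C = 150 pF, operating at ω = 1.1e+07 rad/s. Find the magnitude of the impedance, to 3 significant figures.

X_L = ωL = 176 Ω
X_C = 1/(ωC) = 606 Ω
Parallel: admittances add. Y = 1/(jωL) + jωC
Y = (0 − j0.00403) S
|Y| = 0.00403 S → |Z| = 1/|Y| = 248 Ω, ∠Z = −∠Y = 90.0°

248 Ω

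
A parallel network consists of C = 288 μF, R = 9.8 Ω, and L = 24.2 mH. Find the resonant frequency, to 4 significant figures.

60.29 Hz

ω₀ = 1/√(LC) = 1/√(0.0242 × 0.000288) = 378.8 rad/s
f₀ = ω₀/(2π) = 60.29 Hz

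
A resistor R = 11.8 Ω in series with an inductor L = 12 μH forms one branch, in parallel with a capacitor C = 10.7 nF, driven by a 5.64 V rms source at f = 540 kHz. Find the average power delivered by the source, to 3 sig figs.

209 mW

ω = 2πf = 3.393e+06 rad/s
X_L = ωL = 40.7 Ω
X_C = 1/(ωC) = 27.5 Ω
Branch 1 (R+jX_L): Z₁ = 11.8 + j40.7 Ω, |Z₁| = 42.4 Ω
Branch 2 (−jX_C): Z₂ = −j27.5 Ω
Parallel: Z = Z₁Z₂/(Z₁+Z₂), |Z| = 66.0 Ω, ∠Z = -64.3°
I = V/|Z| = 85.4 mA
P = VI cos φ = 5.64 × 0.0854 × cos(-64.3°) = 209 mW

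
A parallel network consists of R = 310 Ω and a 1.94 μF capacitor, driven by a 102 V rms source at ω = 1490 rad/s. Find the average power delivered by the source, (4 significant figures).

33.56 W

X_C = 1/(ωC) = 345.9 Ω
Parallel: admittances add. Y = 1/R + jωC
Y = (0.003226 + j0.002891) S
|Y| = 0.004331 S → |Z| = 1/|Y| = 230.9 Ω, ∠Z = −∠Y = -41.86°
I = V/|Z| = 441.8 mA
P = VI cos φ = 102 × 0.4418 × cos(-41.86°) = 33.56 W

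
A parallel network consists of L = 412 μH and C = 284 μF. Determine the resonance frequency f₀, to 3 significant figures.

465 Hz

ω₀ = 1/√(LC) = 1/√(0.000412 × 0.000284) = 2923 rad/s
f₀ = ω₀/(2π) = 465 Hz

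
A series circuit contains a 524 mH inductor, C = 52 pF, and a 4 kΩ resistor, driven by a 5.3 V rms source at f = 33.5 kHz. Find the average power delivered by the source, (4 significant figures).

300.1 μW

ω = 2πf = 210500 rad/s
X_L = ωL = 110300 Ω
X_C = 1/(ωC) = 91360 Ω
Net reactance X = X_L − X_C = 18930 Ω
Z = 4000 + j18930 Ω
|Z| = √(4000² + 18930²) = 19350 Ω
∠Z = arctan(18930/4000) = 78.07°
I = V/|Z| = 273.9 μA
P = VI cos φ = 5.3 × 0.0002739 × cos(78.07°) = 300.1 μW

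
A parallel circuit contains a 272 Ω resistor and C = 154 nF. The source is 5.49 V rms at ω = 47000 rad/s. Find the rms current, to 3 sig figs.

44.6 mA

X_C = 1/(ωC) = 138 Ω
Parallel: admittances add. Y = 1/R + jωC
Y = (0.00368 + j0.00724) S
|Y| = 0.00812 S → |Z| = 1/|Y| = 123 Ω, ∠Z = −∠Y = -63.1°
I = V/|Z| = 5.49/123 = 44.6 mA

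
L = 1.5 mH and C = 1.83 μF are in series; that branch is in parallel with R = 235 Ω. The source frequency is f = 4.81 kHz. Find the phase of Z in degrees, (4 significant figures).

83.39°

ω = 2πf = 30220 rad/s
X_L = ωL = 45.33 Ω
X_C = 1/(ωC) = 18.08 Ω
Branch 1: Z₁ = R = 235.0 Ω
Branch 2 (series LC): Z₂ = j(X_L − X_C) = j27.25 Ω
Parallel: Z = Z₁Z₂/(Z₁+Z₂), |Z| = 27.07 Ω, ∠Z = 83.39°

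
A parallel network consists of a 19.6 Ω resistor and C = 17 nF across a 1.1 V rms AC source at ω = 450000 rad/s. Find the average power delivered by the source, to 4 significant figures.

61.73 mW

X_C = 1/(ωC) = 130.7 Ω
Parallel: admittances add. Y = 1/R + jωC
Y = (0.05102 + j0.007650) S
|Y| = 0.05159 S → |Z| = 1/|Y| = 19.38 Ω, ∠Z = −∠Y = -8.527°
I = V/|Z| = 56.75 mA
P = VI cos φ = 1.1 × 0.05675 × cos(-8.527°) = 61.73 mW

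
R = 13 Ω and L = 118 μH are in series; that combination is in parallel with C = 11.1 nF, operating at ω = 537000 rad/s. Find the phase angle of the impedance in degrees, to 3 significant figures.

71.3°

X_L = ωL = 63.4 Ω
X_C = 1/(ωC) = 168 Ω
Branch 1 (R+jX_L): Z₁ = 13.0 + j63.4 Ω, |Z₁| = 64.7 Ω
Branch 2 (−jX_C): Z₂ = −j168 Ω
Parallel: Z = Z₁Z₂/(Z₁+Z₂), |Z| = 103 Ω, ∠Z = 71.3°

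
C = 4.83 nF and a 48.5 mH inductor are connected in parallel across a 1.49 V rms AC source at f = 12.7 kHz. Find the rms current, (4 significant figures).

ω = 2πf = 79800 rad/s
X_L = ωL = 3870 Ω
X_C = 1/(ωC) = 2595 Ω
Parallel: admittances add. Y = 1/(jωL) + jωC
Y = (0 + j0.0001270) S
|Y| = 0.0001270 S → |Z| = 1/|Y| = 7872 Ω, ∠Z = −∠Y = -90.00°
I = V/|Z| = 1.49/7872 = 189.3 μA

189.3 μA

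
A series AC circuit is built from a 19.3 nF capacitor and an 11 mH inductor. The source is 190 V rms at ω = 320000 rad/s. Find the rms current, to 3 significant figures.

56.6 mA

X_L = ωL = 3520 Ω
X_C = 1/(ωC) = 162 Ω
Net reactance X = X_L − X_C = 3360 Ω
Z = j3360 Ω
|Z| = √(0² + 3360²) = 3360 Ω
I = V/|Z| = 190/3360 = 56.6 mA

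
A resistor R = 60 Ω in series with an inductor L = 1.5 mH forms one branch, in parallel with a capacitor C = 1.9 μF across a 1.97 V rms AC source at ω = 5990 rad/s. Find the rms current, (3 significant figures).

X_L = ωL = 8.98 Ω
X_C = 1/(ωC) = 87.9 Ω
Branch 1 (R+jX_L): Z₁ = 60.0 + j8.98 Ω, |Z₁| = 60.7 Ω
Branch 2 (−jX_C): Z₂ = −j87.9 Ω
Parallel: Z = Z₁Z₂/(Z₁+Z₂), |Z| = 53.8 Ω, ∠Z = -28.7°
I = V/|Z| = 1.97/53.8 = 36.6 mA

36.6 mA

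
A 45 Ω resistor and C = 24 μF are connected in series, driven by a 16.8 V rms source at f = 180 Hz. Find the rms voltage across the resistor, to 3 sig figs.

13.0 V

ω = 2πf = 1131 rad/s
X_C = 1/(ωC) = 36.8 Ω
Z = 45.0 − j36.8 Ω
|Z| = √(45.0² + 36.8²) = 58.2 Ω
I = V/|Z| = 289 mA
V_R = I·|Z_R| = 0.289 × 45.0 = 13.0 V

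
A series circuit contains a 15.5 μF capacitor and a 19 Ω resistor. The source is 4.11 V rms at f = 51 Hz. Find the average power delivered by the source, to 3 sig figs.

7.85 mW

ω = 2πf = 320.4 rad/s
X_C = 1/(ωC) = 201 Ω
Z = 19.0 − j201 Ω
|Z| = √(19.0² + 201²) = 202 Ω
∠Z = arctan(-201/19.0) = -84.6°
I = V/|Z| = 20.3 mA
P = VI cos φ = 4.11 × 0.0203 × cos(-84.6°) = 7.85 mW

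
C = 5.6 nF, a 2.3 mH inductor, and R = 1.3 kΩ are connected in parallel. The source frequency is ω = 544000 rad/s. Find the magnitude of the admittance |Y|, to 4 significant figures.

X_L = ωL = 1251 Ω
X_C = 1/(ωC) = 328.3 Ω
Parallel: admittances add. Y = 1/R + 1/(jωL) + jωC
Y = (0.0007692 + j0.002247) S
|Y| = 0.002375 S → |Z| = 1/|Y| = 421.0 Ω, ∠Z = −∠Y = -71.10°

2.375 mS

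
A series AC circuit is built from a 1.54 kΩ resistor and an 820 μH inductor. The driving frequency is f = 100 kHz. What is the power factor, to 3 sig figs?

0.948

ω = 2πf = 628300 rad/s
X_L = ωL = 515 Ω
Z = 1540 + j515 Ω
|Z| = √(1540² + 515²) = 1620 Ω
∠Z = arctan(515/1540) = 18.5°
cos φ = cos(18.5°) = 0.948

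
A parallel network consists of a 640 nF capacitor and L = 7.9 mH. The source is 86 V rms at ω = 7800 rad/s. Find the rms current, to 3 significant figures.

X_L = ωL = 61.6 Ω
X_C = 1/(ωC) = 200 Ω
Parallel: admittances add. Y = 1/(jωL) + jωC
Y = (0 − j0.0112) S
|Y| = 0.0112 S → |Z| = 1/|Y| = 89.0 Ω, ∠Z = −∠Y = 90.0°
I = V/|Z| = 86/89.0 = 966 mA

966 mA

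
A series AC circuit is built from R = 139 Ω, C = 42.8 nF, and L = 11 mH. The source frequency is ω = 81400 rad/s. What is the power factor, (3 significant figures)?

0.223

X_L = ωL = 895 Ω
X_C = 1/(ωC) = 287 Ω
Net reactance X = X_L − X_C = 608 Ω
Z = 139 + j608 Ω
|Z| = √(139² + 608²) = 624 Ω
∠Z = arctan(608/139) = 77.1°
cos φ = cos(77.1°) = 0.223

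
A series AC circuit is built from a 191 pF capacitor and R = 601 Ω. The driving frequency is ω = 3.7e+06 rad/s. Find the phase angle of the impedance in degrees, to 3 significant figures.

X_C = 1/(ωC) = 1420 Ω
Z = 601 − j1420 Ω
|Z| = √(601² + 1420²) = 1540 Ω
∠Z = arctan(-1420/601) = -67.0°

-67.0°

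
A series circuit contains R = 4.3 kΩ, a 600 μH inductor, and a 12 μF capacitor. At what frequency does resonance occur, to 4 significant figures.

ω₀ = 1/√(LC) = 1/√(0.0006 × 1.2e-05) = 11790 rad/s
f₀ = ω₀/(2π) = 1.876 kHz

1.876 kHz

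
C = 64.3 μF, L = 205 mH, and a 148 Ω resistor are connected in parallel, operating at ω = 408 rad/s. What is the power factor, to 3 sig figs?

X_L = ωL = 83.6 Ω
X_C = 1/(ωC) = 38.1 Ω
Parallel: admittances add. Y = 1/R + 1/(jωL) + jωC
Y = (0.00676 + j0.0143) S
|Y| = 0.0158 S → |Z| = 1/|Y| = 63.3 Ω, ∠Z = −∠Y = -64.7°
cos φ = cos(-64.7°) = 0.428

0.428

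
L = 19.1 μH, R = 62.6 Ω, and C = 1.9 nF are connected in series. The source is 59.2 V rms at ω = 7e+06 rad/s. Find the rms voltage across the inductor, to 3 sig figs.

X_L = ωL = 134 Ω
X_C = 1/(ωC) = 75.2 Ω
Net reactance X = X_L − X_C = 58.5 Ω
Z = 62.6 + j58.5 Ω
|Z| = √(62.6² + 58.5²) = 85.7 Ω
I = V/|Z| = 691 mA
V_L = I·|Z_L| = 0.691 × 134 = 92.4 V

92.4 V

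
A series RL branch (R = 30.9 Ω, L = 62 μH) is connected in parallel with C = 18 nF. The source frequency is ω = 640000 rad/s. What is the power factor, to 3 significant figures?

X_L = ωL = 39.7 Ω
X_C = 1/(ωC) = 86.8 Ω
Branch 1 (R+jX_L): Z₁ = 30.9 + j39.7 Ω, |Z₁| = 50.3 Ω
Branch 2 (−jX_C): Z₂ = −j86.8 Ω
Parallel: Z = Z₁Z₂/(Z₁+Z₂), |Z| = 77.5 Ω, ∠Z = 18.8°
cos φ = cos(18.8°) = 0.946

0.946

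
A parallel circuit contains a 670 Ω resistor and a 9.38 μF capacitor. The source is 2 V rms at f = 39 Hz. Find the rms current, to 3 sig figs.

5.48 mA

ω = 2πf = 245.0 rad/s
X_C = 1/(ωC) = 435 Ω
Parallel: admittances add. Y = 1/R + jωC
Y = (0.00149 + j0.00230) S
|Y| = 0.00274 S → |Z| = 1/|Y| = 365 Ω, ∠Z = −∠Y = -57.0°
I = V/|Z| = 2/365 = 5.48 mA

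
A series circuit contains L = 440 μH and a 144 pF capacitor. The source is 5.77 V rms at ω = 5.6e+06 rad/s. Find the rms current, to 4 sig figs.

4.714 mA

X_L = ωL = 2464 Ω
X_C = 1/(ωC) = 1240 Ω
Net reactance X = X_L − X_C = 1224 Ω
Z = j1224 Ω
|Z| = √(0² + 1224²) = 1224 Ω
I = V/|Z| = 5.77/1224 = 4.714 mA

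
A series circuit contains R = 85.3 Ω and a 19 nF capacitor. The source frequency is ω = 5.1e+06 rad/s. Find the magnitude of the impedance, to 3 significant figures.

85.9 Ω

X_C = 1/(ωC) = 10.3 Ω
Z = 85.3 − j10.3 Ω
|Z| = √(85.3² + 10.3²) = 85.9 Ω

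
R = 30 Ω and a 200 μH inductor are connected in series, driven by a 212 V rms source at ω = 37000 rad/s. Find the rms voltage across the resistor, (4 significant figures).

X_L = ωL = 7.400 Ω
Z = 30.00 + j7.400 Ω
|Z| = √(30.00² + 7.400²) = 30.90 Ω
I = V/|Z| = 6.861 A
V_R = I·|Z_R| = 6.861 × 30.00 = 205.8 V

205.8 V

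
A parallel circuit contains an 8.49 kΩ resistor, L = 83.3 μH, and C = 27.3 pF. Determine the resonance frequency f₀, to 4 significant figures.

ω₀ = 1/√(LC) = 1/√(8.33e-05 × 2.73e-11) = 2.097e+07 rad/s
f₀ = ω₀/(2π) = 3.337 MHz

3.337 MHz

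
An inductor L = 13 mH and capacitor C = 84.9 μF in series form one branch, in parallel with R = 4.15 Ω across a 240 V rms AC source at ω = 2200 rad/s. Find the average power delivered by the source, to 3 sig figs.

X_L = ωL = 28.6 Ω
X_C = 1/(ωC) = 5.35 Ω
Branch 1: Z₁ = R = 4.15 Ω
Branch 2 (series LC): Z₂ = j(X_L − X_C) = j23.2 Ω
Parallel: Z = Z₁Z₂/(Z₁+Z₂), |Z| = 4.09 Ω, ∠Z = 10.1°
I = V/|Z| = 58.7 A
P = VI cos φ = 240 × 58.7 × cos(10.1°) = 13.9 kW

13.9 kW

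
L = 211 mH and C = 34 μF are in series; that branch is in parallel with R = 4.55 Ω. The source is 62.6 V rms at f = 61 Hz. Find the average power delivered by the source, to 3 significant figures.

ω = 2πf = 383.3 rad/s
X_L = ωL = 80.9 Ω
X_C = 1/(ωC) = 76.7 Ω
Branch 1: Z₁ = R = 4.55 Ω
Branch 2 (series LC): Z₂ = j(X_L − X_C) = j4.13 Ω
Parallel: Z = Z₁Z₂/(Z₁+Z₂), |Z| = 3.06 Ω, ∠Z = 47.8°
I = V/|Z| = 20.5 A
P = VI cos φ = 62.6 × 20.5 × cos(47.8°) = 861 W

861 W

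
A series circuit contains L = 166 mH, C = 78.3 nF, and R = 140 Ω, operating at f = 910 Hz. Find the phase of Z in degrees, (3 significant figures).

ω = 2πf = 5718 rad/s
X_L = ωL = 949 Ω
X_C = 1/(ωC) = 2230 Ω
Net reactance X = X_L − X_C = -1280 Ω
Z = 140 − j1280 Ω
|Z| = √(140² + 1280²) = 1290 Ω
∠Z = arctan(-1280/140) = -83.8°

-83.8°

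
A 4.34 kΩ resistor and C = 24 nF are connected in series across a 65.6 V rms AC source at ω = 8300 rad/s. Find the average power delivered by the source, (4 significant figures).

X_C = 1/(ωC) = 5020 Ω
Z = 4340 − j5020 Ω
|Z| = √(4340² + 5020²) = 6636 Ω
∠Z = arctan(-5020/4340) = -49.16°
I = V/|Z| = 9.885 mA
P = VI cos φ = 65.6 × 0.009885 × cos(-49.16°) = 424.1 mW

424.1 mW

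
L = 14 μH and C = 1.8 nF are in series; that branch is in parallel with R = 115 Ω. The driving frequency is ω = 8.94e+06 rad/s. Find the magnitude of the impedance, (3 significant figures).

55.3 Ω

X_L = ωL = 125 Ω
X_C = 1/(ωC) = 62.1 Ω
Branch 1: Z₁ = R = 115 Ω
Branch 2 (series LC): Z₂ = j(X_L − X_C) = j63.0 Ω
Parallel: Z = Z₁Z₂/(Z₁+Z₂), |Z| = 55.3 Ω, ∠Z = 61.3°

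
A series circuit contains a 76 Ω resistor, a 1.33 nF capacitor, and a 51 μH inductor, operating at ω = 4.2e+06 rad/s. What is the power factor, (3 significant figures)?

X_L = ωL = 214 Ω
X_C = 1/(ωC) = 179 Ω
Net reactance X = X_L − X_C = 35.2 Ω
Z = 76.0 + j35.2 Ω
|Z| = √(76.0² + 35.2²) = 83.7 Ω
∠Z = arctan(35.2/76.0) = 24.8°
cos φ = cos(24.8°) = 0.907

0.907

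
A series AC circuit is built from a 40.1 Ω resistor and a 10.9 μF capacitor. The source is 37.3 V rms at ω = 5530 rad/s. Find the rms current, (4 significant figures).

X_C = 1/(ωC) = 16.59 Ω
Z = 40.10 − j16.59 Ω
|Z| = √(40.10² + 16.59²) = 43.40 Ω
I = V/|Z| = 37.3/43.40 = 859.5 mA

859.5 mA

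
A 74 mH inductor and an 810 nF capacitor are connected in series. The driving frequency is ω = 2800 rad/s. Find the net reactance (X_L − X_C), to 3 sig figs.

X_L = ωL = 207 Ω
X_C = 1/(ωC) = 441 Ω
X = 207 − 441 = -234 Ω

-234 Ω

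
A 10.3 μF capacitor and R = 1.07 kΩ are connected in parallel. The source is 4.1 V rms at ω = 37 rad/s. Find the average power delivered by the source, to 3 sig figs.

X_C = 1/(ωC) = 2620 Ω
Parallel: admittances add. Y = 1/R + jωC
Y = (0.000935 + j0.000381) S
|Y| = 0.00101 S → |Z| = 1/|Y| = 991 Ω, ∠Z = −∠Y = -22.2°
I = V/|Z| = 4.14 mA
P = VI cos φ = 4.1 × 0.00414 × cos(-22.2°) = 15.7 mW

15.7 mW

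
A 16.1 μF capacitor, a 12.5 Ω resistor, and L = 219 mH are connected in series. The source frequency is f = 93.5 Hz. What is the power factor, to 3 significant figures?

0.479

ω = 2πf = 587.5 rad/s
X_L = ωL = 129 Ω
X_C = 1/(ωC) = 106 Ω
Net reactance X = X_L − X_C = 22.9 Ω
Z = 12.5 + j22.9 Ω
|Z| = √(12.5² + 22.9²) = 26.1 Ω
∠Z = arctan(22.9/12.5) = 61.4°
cos φ = cos(61.4°) = 0.479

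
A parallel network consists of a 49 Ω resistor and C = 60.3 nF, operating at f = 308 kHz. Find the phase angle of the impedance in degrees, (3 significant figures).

ω = 2πf = 1.935e+06 rad/s
X_C = 1/(ωC) = 8.57 Ω
Parallel: admittances add. Y = 1/R + jωC
Y = (0.0204 + j0.117) S
|Y| = 0.118 S → |Z| = 1/|Y| = 8.44 Ω, ∠Z = −∠Y = -80.1°

-80.1°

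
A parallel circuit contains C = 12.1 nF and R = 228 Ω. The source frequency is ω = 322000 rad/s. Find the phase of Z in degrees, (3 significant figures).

X_C = 1/(ωC) = 257 Ω
Parallel: admittances add. Y = 1/R + jωC
Y = (0.00439 + j0.00390) S
|Y| = 0.00587 S → |Z| = 1/|Y| = 170 Ω, ∠Z = −∠Y = -41.6°

-41.6°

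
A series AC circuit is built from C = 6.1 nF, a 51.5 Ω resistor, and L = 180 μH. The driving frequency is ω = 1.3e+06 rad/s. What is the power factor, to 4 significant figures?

X_L = ωL = 234.0 Ω
X_C = 1/(ωC) = 126.1 Ω
Net reactance X = X_L − X_C = 107.9 Ω
Z = 51.50 + j107.9 Ω
|Z| = √(51.50² + 107.9²) = 119.6 Ω
∠Z = arctan(107.9/51.50) = 64.48°
cos φ = cos(64.48°) = 0.4308

0.4308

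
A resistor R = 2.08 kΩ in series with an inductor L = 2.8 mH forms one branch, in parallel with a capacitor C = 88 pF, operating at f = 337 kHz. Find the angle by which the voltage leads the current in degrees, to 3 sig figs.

ω = 2πf = 2.117e+06 rad/s
X_L = ωL = 5930 Ω
X_C = 1/(ωC) = 5370 Ω
Branch 1 (R+jX_L): Z₁ = 2080 + j5930 Ω, |Z₁| = 6280 Ω
Branch 2 (−jX_C): Z₂ = −j5370 Ω
Parallel: Z = Z₁Z₂/(Z₁+Z₂), |Z| = 15600 Ω, ∠Z = -34.5°

-34.5°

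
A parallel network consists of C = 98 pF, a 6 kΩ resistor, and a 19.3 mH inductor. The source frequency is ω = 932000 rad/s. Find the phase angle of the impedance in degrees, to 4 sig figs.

X_L = ωL = 17990 Ω
X_C = 1/(ωC) = 10950 Ω
Parallel: admittances add. Y = 1/R + 1/(jωL) + jωC
Y = (0.0001667 + j3.574e-05) S
|Y| = 0.0001705 S → |Z| = 1/|Y| = 5867 Ω, ∠Z = −∠Y = -12.10°

-12.10°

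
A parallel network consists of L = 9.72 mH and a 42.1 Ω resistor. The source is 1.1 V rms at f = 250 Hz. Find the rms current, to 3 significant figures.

ω = 2πf = 1571 rad/s
X_L = ωL = 15.3 Ω
Parallel: admittances add. Y = 1/R + 1/(jωL)
Y = (0.0238 − j0.0655) S
|Y| = 0.0697 S → |Z| = 1/|Y| = 14.4 Ω, ∠Z = −∠Y = 70.1°
I = V/|Z| = 1.1/14.4 = 76.6 mA

76.6 mA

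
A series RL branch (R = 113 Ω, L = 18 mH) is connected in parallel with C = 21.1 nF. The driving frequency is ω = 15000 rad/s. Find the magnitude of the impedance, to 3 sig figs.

320 Ω

X_L = ωL = 270 Ω
X_C = 1/(ωC) = 3160 Ω
Branch 1 (R+jX_L): Z₁ = 113 + j270 Ω, |Z₁| = 293 Ω
Branch 2 (−jX_C): Z₂ = −j3160 Ω
Parallel: Z = Z₁Z₂/(Z₁+Z₂), |Z| = 320 Ω, ∠Z = 65.1°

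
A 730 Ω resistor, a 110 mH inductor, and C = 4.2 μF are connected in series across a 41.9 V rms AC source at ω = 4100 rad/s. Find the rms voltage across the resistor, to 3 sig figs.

36.9 V

X_L = ωL = 451 Ω
X_C = 1/(ωC) = 58.1 Ω
Net reactance X = X_L − X_C = 393 Ω
Z = 730 + j393 Ω
|Z| = √(730² + 393²) = 829 Ω
I = V/|Z| = 50.5 mA
V_R = I·|Z_R| = 0.0505 × 730 = 36.9 V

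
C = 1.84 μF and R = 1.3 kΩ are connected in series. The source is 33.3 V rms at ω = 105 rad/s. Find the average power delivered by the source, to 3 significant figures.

50.6 mW

X_C = 1/(ωC) = 5180 Ω
Z = 1300 − j5180 Ω
|Z| = √(1300² + 5180²) = 5340 Ω
∠Z = arctan(-5180/1300) = -75.9°
I = V/|Z| = 6.24 mA
P = VI cos φ = 33.3 × 0.00624 × cos(-75.9°) = 50.6 mW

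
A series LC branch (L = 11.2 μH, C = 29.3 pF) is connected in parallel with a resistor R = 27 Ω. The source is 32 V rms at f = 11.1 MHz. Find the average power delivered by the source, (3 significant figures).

ω = 2πf = 6.974e+07 rad/s
X_L = ωL = 781 Ω
X_C = 1/(ωC) = 489 Ω
Branch 1: Z₁ = R = 27.0 Ω
Branch 2 (series LC): Z₂ = j(X_L − X_C) = j292 Ω
Parallel: Z = Z₁Z₂/(Z₁+Z₂), |Z| = 26.9 Ω, ∠Z = 5.29°
I = V/|Z| = 1.19 A
P = VI cos φ = 32 × 1.19 × cos(5.29°) = 37.9 W

37.9 W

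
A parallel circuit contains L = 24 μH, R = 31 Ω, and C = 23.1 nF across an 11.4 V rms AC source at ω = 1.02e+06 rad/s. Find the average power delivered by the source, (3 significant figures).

X_L = ωL = 24.5 Ω
X_C = 1/(ωC) = 42.4 Ω
Parallel: admittances add. Y = 1/R + 1/(jωL) + jωC
Y = (0.0323 − j0.0173) S
|Y| = 0.0366 S → |Z| = 1/|Y| = 27.3 Ω, ∠Z = −∠Y = 28.2°
I = V/|Z| = 417 mA
P = VI cos φ = 11.4 × 0.417 × cos(28.2°) = 4.19 W

4.19 W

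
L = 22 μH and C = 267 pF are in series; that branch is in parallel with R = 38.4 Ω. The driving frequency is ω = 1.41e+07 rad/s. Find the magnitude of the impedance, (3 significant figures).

29.1 Ω

X_L = ωL = 310 Ω
X_C = 1/(ωC) = 266 Ω
Branch 1: Z₁ = R = 38.4 Ω
Branch 2 (series LC): Z₂ = j(X_L − X_C) = j44.6 Ω
Parallel: Z = Z₁Z₂/(Z₁+Z₂), |Z| = 29.1 Ω, ∠Z = 40.7°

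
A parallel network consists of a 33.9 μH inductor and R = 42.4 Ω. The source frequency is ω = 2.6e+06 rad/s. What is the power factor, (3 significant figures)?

X_L = ωL = 88.1 Ω
Parallel: admittances add. Y = 1/R + 1/(jωL)
Y = (0.0236 − j0.0113) S
|Y| = 0.0262 S → |Z| = 1/|Y| = 38.2 Ω, ∠Z = −∠Y = 25.7°
cos φ = cos(25.7°) = 0.901

0.901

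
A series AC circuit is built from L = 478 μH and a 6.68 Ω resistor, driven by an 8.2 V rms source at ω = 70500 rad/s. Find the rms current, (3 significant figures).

X_L = ωL = 33.7 Ω
Z = 6.68 + j33.7 Ω
|Z| = √(6.68² + 33.7²) = 34.4 Ω
I = V/|Z| = 8.2/34.4 = 239 mA

239 mA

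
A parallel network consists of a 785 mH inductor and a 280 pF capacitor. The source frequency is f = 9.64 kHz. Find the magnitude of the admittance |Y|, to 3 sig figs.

ω = 2πf = 60570 rad/s
X_L = ωL = 47500 Ω
X_C = 1/(ωC) = 59000 Ω
Parallel: admittances add. Y = 1/(jωL) + jωC
Y = (0 − j4.07e-06) S
|Y| = 4.07e-06 S → |Z| = 1/|Y| = 246000 Ω, ∠Z = −∠Y = 90.0°

4.07 μS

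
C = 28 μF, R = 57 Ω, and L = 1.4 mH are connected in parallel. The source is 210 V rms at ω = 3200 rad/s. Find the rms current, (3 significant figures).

28.3 A

X_L = ωL = 4.48 Ω
X_C = 1/(ωC) = 11.2 Ω
Parallel: admittances add. Y = 1/R + 1/(jωL) + jωC
Y = (0.0175 − j0.134) S
|Y| = 0.135 S → |Z| = 1/|Y| = 7.42 Ω, ∠Z = −∠Y = 82.5°
I = V/|Z| = 210/7.42 = 28.3 A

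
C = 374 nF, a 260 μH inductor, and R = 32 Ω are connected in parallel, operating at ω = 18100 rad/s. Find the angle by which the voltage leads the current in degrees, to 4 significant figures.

X_L = ωL = 4.706 Ω
X_C = 1/(ωC) = 147.7 Ω
Parallel: admittances add. Y = 1/R + 1/(jωL) + jωC
Y = (0.03125 − j0.2057) S
|Y| = 0.2081 S → |Z| = 1/|Y| = 4.806 Ω, ∠Z = −∠Y = 81.36°

81.36°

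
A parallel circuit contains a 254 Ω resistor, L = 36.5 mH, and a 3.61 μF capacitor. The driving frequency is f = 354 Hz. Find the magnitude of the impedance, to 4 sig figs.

171.8 Ω

ω = 2πf = 2224 rad/s
X_L = ωL = 81.19 Ω
X_C = 1/(ωC) = 124.5 Ω
Parallel: admittances add. Y = 1/R + 1/(jωL) + jωC
Y = (0.003937 − j0.004288) S
|Y| = 0.005821 S → |Z| = 1/|Y| = 171.8 Ω, ∠Z = −∠Y = 47.44°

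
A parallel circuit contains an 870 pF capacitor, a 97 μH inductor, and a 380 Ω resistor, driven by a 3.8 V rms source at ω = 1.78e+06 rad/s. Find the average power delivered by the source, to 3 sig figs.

38.0 mW

X_L = ωL = 173 Ω
X_C = 1/(ωC) = 646 Ω
Parallel: admittances add. Y = 1/R + 1/(jωL) + jωC
Y = (0.00263 − j0.00424) S
|Y| = 0.00499 S → |Z| = 1/|Y| = 200 Ω, ∠Z = −∠Y = 58.2°
I = V/|Z| = 19.0 mA
P = VI cos φ = 3.8 × 0.0190 × cos(58.2°) = 38.0 mW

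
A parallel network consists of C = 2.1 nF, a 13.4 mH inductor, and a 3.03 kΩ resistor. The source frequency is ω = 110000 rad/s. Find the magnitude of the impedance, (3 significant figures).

1800 Ω

X_L = ωL = 1470 Ω
X_C = 1/(ωC) = 4330 Ω
Parallel: admittances add. Y = 1/R + 1/(jωL) + jωC
Y = (0.000330 − j0.000447) S
|Y| = 0.000556 S → |Z| = 1/|Y| = 1800 Ω, ∠Z = −∠Y = 53.6°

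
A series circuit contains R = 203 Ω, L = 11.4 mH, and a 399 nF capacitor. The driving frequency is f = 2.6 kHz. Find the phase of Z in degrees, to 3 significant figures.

ω = 2πf = 16340 rad/s
X_L = ωL = 186 Ω
X_C = 1/(ωC) = 153 Ω
Net reactance X = X_L − X_C = 32.8 Ω
Z = 203 + j32.8 Ω
|Z| = √(203² + 32.8²) = 206 Ω
∠Z = arctan(32.8/203) = 9.18°

9.18°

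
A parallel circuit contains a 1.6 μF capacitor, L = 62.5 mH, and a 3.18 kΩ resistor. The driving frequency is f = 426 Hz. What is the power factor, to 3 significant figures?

ω = 2πf = 2677 rad/s
X_L = ωL = 167 Ω
X_C = 1/(ωC) = 234 Ω
Parallel: admittances add. Y = 1/R + 1/(jωL) + jωC
Y = (0.000314 − j0.00170) S
|Y| = 0.00172 S → |Z| = 1/|Y| = 580 Ω, ∠Z = −∠Y = 79.5°
cos φ = cos(79.5°) = 0.182

0.182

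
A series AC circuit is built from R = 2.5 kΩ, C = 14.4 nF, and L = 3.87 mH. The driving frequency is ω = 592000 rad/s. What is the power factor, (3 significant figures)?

X_L = ωL = 2290 Ω
X_C = 1/(ωC) = 117 Ω
Net reactance X = X_L − X_C = 2170 Ω
Z = 2500 + j2170 Ω
|Z| = √(2500² + 2170²) = 3310 Ω
∠Z = arctan(2170/2500) = 41.0°
cos φ = cos(41.0°) = 0.755

0.755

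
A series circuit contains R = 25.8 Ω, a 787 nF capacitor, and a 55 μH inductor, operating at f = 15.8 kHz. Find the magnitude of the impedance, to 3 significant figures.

ω = 2πf = 99270 rad/s
X_L = ωL = 5.46 Ω
X_C = 1/(ωC) = 12.8 Ω
Net reactance X = X_L − X_C = -7.34 Ω
Z = 25.8 − j7.34 Ω
|Z| = √(25.8² + 7.34²) = 26.8 Ω

26.8 Ω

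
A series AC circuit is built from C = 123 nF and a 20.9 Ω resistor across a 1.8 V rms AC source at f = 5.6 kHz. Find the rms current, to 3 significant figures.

7.76 mA

ω = 2πf = 35190 rad/s
X_C = 1/(ωC) = 231 Ω
Z = 20.9 − j231 Ω
|Z| = √(20.9² + 231²) = 232 Ω
I = V/|Z| = 1.8/232 = 7.76 mA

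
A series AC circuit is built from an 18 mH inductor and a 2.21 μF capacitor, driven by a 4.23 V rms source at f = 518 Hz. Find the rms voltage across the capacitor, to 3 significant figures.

ω = 2πf = 3255 rad/s
X_L = ωL = 58.6 Ω
X_C = 1/(ωC) = 139 Ω
Net reactance X = X_L − X_C = -80.4 Ω
Z = − j80.4 Ω
|Z| = √(0² + 80.4²) = 80.4 Ω
I = V/|Z| = 52.6 mA
V_C = I·|Z_C| = 0.0526 × 139 = 7.31 V

7.31 V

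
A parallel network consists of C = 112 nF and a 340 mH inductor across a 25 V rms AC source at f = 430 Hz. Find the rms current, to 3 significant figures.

19.7 mA

ω = 2πf = 2702 rad/s
X_L = ωL = 919 Ω
X_C = 1/(ωC) = 3300 Ω
Parallel: admittances add. Y = 1/(jωL) + jωC
Y = (0 − j0.000786) S
|Y| = 0.000786 S → |Z| = 1/|Y| = 1270 Ω, ∠Z = −∠Y = 90.0°
I = V/|Z| = 25/1270 = 19.7 mA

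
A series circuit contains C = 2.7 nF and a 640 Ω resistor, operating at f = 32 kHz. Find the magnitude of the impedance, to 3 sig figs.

ω = 2πf = 201100 rad/s
X_C = 1/(ωC) = 1840 Ω
Z = 640 − j1840 Ω
|Z| = √(640² + 1840²) = 1950 Ω

1950 Ω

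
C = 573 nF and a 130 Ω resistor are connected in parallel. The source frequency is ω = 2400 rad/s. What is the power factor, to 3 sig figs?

0.984

X_C = 1/(ωC) = 727 Ω
Parallel: admittances add. Y = 1/R + jωC
Y = (0.00769 + j0.00138) S
|Y| = 0.00781 S → |Z| = 1/|Y| = 128 Ω, ∠Z = −∠Y = -10.1°
cos φ = cos(-10.1°) = 0.984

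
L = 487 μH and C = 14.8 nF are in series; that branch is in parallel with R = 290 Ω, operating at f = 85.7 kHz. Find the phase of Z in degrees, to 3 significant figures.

64.8°

ω = 2πf = 538500 rad/s
X_L = ωL = 262 Ω
X_C = 1/(ωC) = 125 Ω
Branch 1: Z₁ = R = 290 Ω
Branch 2 (series LC): Z₂ = j(X_L − X_C) = j137 Ω
Parallel: Z = Z₁Z₂/(Z₁+Z₂), |Z| = 124 Ω, ∠Z = 64.8°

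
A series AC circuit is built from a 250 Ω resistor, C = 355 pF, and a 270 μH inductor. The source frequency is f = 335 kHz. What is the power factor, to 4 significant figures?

0.3088

ω = 2πf = 2.105e+06 rad/s
X_L = ωL = 568.3 Ω
X_C = 1/(ωC) = 1338 Ω
Net reactance X = X_L − X_C = -770.0 Ω
Z = 250.0 − j770.0 Ω
|Z| = √(250.0² + 770.0²) = 809.5 Ω
∠Z = arctan(-770.0/250.0) = -72.01°
cos φ = cos(-72.01°) = 0.3088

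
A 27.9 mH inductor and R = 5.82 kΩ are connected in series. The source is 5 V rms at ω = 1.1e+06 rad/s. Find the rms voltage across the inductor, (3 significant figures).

X_L = ωL = 30700 Ω
Z = 5820 + j30700 Ω
|Z| = √(5820² + 30700²) = 31200 Ω
I = V/|Z| = 160 μA
V_L = I·|Z_L| = 0.000160 × 30700 = 4.91 V

4.91 V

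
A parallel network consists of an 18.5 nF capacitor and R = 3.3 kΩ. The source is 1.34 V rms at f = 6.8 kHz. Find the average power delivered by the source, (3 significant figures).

ω = 2πf = 42730 rad/s
X_C = 1/(ωC) = 1270 Ω
Parallel: admittances add. Y = 1/R + jωC
Y = (0.000303 + j0.000790) S
|Y| = 0.000847 S → |Z| = 1/|Y| = 1180 Ω, ∠Z = −∠Y = -69.0°
I = V/|Z| = 1.13 mA
P = VI cos φ = 1.34 × 0.00113 × cos(-69.0°) = 544 μW

544 μW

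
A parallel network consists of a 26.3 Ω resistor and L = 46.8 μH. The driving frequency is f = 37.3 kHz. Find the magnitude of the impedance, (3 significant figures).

ω = 2πf = 234400 rad/s
X_L = ωL = 11.0 Ω
Parallel: admittances add. Y = 1/R + 1/(jωL)
Y = (0.0380 − j0.0912) S
|Y| = 0.0988 S → |Z| = 1/|Y| = 10.1 Ω, ∠Z = −∠Y = 67.4°

10.1 Ω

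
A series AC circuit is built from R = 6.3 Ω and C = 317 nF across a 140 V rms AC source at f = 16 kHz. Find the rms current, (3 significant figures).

4.37 A

ω = 2πf = 100500 rad/s
X_C = 1/(ωC) = 31.4 Ω
Z = 6.30 − j31.4 Ω
|Z| = √(6.30² + 31.4²) = 32.0 Ω
I = V/|Z| = 140/32.0 = 4.37 A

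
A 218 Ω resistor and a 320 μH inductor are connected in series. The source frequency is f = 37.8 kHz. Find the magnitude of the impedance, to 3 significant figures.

231 Ω

ω = 2πf = 237500 rad/s
X_L = ωL = 76.0 Ω
Z = 218 + j76.0 Ω
|Z| = √(218² + 76.0²) = 231 Ω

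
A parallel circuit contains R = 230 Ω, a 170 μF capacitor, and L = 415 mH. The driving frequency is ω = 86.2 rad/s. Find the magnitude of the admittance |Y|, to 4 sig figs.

X_L = ωL = 35.77 Ω
X_C = 1/(ωC) = 68.24 Ω
Parallel: admittances add. Y = 1/R + 1/(jωL) + jωC
Y = (0.004348 − j0.01330) S
|Y| = 0.01399 S → |Z| = 1/|Y| = 71.47 Ω, ∠Z = −∠Y = 71.90°

13.99 mS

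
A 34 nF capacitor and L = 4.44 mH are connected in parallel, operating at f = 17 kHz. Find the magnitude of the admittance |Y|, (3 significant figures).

1.52 mS

ω = 2πf = 106800 rad/s
X_L = ωL = 474 Ω
X_C = 1/(ωC) = 275 Ω
Parallel: admittances add. Y = 1/(jωL) + jωC
Y = (0 + j0.00152) S
|Y| = 0.00152 S → |Z| = 1/|Y| = 657 Ω, ∠Z = −∠Y = -90.0°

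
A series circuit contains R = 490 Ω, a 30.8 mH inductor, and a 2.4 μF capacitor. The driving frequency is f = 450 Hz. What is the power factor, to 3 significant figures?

ω = 2πf = 2827 rad/s
X_L = ωL = 87.1 Ω
X_C = 1/(ωC) = 147 Ω
Net reactance X = X_L − X_C = -60.3 Ω
Z = 490 − j60.3 Ω
|Z| = √(490² + 60.3²) = 494 Ω
∠Z = arctan(-60.3/490) = -7.01°
cos φ = cos(-7.01°) = 0.993

0.993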